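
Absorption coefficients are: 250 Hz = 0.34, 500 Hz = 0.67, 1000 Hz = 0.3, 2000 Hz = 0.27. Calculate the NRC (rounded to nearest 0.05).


Given values:
  a_250 = 0.34, a_500 = 0.67
  a_1000 = 0.3, a_2000 = 0.27
Formula: NRC = (a250 + a500 + a1000 + a2000) / 4
Sum = 0.34 + 0.67 + 0.3 + 0.27 = 1.58
NRC = 1.58 / 4 = 0.395
Rounded to nearest 0.05: 0.4

0.4


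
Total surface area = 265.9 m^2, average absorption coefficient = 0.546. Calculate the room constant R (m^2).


Given values:
  S = 265.9 m^2, alpha = 0.546
Formula: R = S * alpha / (1 - alpha)
Numerator: 265.9 * 0.546 = 145.1814
Denominator: 1 - 0.546 = 0.454
R = 145.1814 / 0.454 = 319.78

319.78 m^2


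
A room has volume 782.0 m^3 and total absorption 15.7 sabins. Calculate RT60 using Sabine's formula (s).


Given values:
  V = 782.0 m^3
  A = 15.7 sabins
Formula: RT60 = 0.161 * V / A
Numerator: 0.161 * 782.0 = 125.902
RT60 = 125.902 / 15.7 = 8.019

8.019 s


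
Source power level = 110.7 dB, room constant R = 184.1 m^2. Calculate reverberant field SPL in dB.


Given values:
  Lw = 110.7 dB, R = 184.1 m^2
Formula: SPL = Lw + 10 * log10(4 / R)
Compute 4 / R = 4 / 184.1 = 0.021727
Compute 10 * log10(0.021727) = -16.63
SPL = 110.7 + (-16.63) = 94.07

94.07 dB


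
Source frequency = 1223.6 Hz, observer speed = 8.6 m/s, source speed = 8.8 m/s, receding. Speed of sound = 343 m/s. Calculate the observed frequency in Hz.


Given values:
  f_s = 1223.6 Hz, v_o = 8.6 m/s, v_s = 8.8 m/s
  Direction: receding
Formula: f_o = f_s * (c - v_o) / (c + v_s)
Numerator: c - v_o = 343 - 8.6 = 334.4
Denominator: c + v_s = 343 + 8.8 = 351.8
f_o = 1223.6 * 334.4 / 351.8 = 1163.08

1163.08 Hz


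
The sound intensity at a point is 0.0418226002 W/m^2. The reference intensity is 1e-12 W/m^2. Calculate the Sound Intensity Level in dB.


Given values:
  I = 0.0418226002 W/m^2
  I_ref = 1e-12 W/m^2
Formula: SIL = 10 * log10(I / I_ref)
Compute ratio: I / I_ref = 41822600200
Compute log10: log10(41822600200) = 10.621411
Multiply: SIL = 10 * 10.621411 = 106.21

106.21 dB


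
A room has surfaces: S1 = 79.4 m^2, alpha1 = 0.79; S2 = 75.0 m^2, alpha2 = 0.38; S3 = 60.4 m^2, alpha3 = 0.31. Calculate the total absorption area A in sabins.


Given surfaces:
  Surface 1: 79.4 * 0.79 = 62.726
  Surface 2: 75.0 * 0.38 = 28.5
  Surface 3: 60.4 * 0.31 = 18.724
Formula: A = sum(Si * alpha_i)
A = 62.726 + 28.5 + 18.724
A = 109.95

109.95 sabins


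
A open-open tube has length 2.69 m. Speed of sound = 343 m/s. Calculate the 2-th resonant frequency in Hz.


Given values:
  Tube type: open-open, L = 2.69 m, c = 343 m/s, n = 2
Formula: f_n = n * c / (2 * L)
Compute 2 * L = 2 * 2.69 = 5.38
f = 2 * 343 / 5.38
f = 127.51

127.51 Hz


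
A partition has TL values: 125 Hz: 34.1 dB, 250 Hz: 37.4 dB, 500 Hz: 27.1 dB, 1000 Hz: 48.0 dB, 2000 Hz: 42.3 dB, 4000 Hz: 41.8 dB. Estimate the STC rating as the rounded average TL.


Given TL values at each frequency:
  125 Hz: 34.1 dB
  250 Hz: 37.4 dB
  500 Hz: 27.1 dB
  1000 Hz: 48.0 dB
  2000 Hz: 42.3 dB
  4000 Hz: 41.8 dB
Formula: STC ~ round(average of TL values)
Sum = 34.1 + 37.4 + 27.1 + 48.0 + 42.3 + 41.8 = 230.7
Average = 230.7 / 6 = 38.45
Rounded: 38

38


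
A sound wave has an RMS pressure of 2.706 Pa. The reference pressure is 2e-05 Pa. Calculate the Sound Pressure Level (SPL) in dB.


Given values:
  p = 2.706 Pa
  p_ref = 2e-05 Pa
Formula: SPL = 20 * log10(p / p_ref)
Compute ratio: p / p_ref = 2.706 / 2e-05 = 135300
Compute log10: log10(135300) = 5.131298
Multiply: SPL = 20 * 5.131298 = 102.63

102.63 dB


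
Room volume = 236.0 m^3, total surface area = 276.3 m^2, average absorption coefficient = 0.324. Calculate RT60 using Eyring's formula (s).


Given values:
  V = 236.0 m^3, S = 276.3 m^2, alpha = 0.324
Formula: RT60 = 0.161 * V / (-S * ln(1 - alpha))
Compute ln(1 - 0.324) = ln(0.676) = -0.391562
Denominator: -276.3 * -0.391562 = 108.1886
Numerator: 0.161 * 236.0 = 37.996
RT60 = 37.996 / 108.1886 = 0.351

0.351 s


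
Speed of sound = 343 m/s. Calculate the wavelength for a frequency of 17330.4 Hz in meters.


Given values:
  c = 343 m/s, f = 17330.4 Hz
Formula: lambda = c / f
lambda = 343 / 17330.4
lambda = 0.0198

0.0198 m


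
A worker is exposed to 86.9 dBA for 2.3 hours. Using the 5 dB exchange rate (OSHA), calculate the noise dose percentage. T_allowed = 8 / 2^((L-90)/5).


Given values:
  L = 86.9 dBA, T = 2.3 hours
Formula: T_allowed = 8 / 2^((L - 90) / 5)
Compute exponent: (86.9 - 90) / 5 = -0.62
Compute 2^(-0.62) = 0.650671
T_allowed = 8 / 0.650671 = 12.295 hours
Dose = (T / T_allowed) * 100
Dose = (2.3 / 12.295) * 100 = 18.71

18.71 %


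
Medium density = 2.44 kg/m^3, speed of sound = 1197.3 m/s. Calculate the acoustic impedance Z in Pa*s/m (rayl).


Given values:
  rho = 2.44 kg/m^3
  c = 1197.3 m/s
Formula: Z = rho * c
Z = 2.44 * 1197.3
Z = 2921.41

2921.41 rayl


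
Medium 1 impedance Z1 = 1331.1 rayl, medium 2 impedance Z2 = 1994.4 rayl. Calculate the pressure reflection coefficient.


Given values:
  Z1 = 1331.1 rayl, Z2 = 1994.4 rayl
Formula: R = (Z2 - Z1) / (Z2 + Z1)
Numerator: Z2 - Z1 = 1994.4 - 1331.1 = 663.3
Denominator: Z2 + Z1 = 1994.4 + 1331.1 = 3325.5
R = 663.3 / 3325.5 = 0.1995

0.1995


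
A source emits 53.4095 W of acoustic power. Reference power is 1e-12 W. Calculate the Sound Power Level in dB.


Given values:
  W = 53.4095 W
  W_ref = 1e-12 W
Formula: SWL = 10 * log10(W / W_ref)
Compute ratio: W / W_ref = 53409500000000
Compute log10: log10(53409500000000) = 13.727619
Multiply: SWL = 10 * 13.727619 = 137.28

137.28 dB


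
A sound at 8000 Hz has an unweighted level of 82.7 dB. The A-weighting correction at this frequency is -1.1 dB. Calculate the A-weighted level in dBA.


Given values:
  SPL = 82.7 dB
  A-weighting at 8000 Hz = -1.1 dB
Formula: L_A = SPL + A_weight
L_A = 82.7 + (-1.1)
L_A = 81.6

81.6 dBA


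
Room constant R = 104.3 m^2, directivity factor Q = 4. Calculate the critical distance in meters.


Given values:
  R = 104.3 m^2, Q = 4
Formula: d_c = 0.141 * sqrt(Q * R)
Compute Q * R = 4 * 104.3 = 417.2
Compute sqrt(417.2) = 20.4255
d_c = 0.141 * 20.4255 = 2.88

2.88 m


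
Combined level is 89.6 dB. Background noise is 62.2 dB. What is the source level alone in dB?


Given values:
  L_total = 89.6 dB, L_bg = 62.2 dB
Formula: L_source = 10 * log10(10^(L_total/10) - 10^(L_bg/10))
Convert to linear:
  10^(89.6/10) = 912010839.3559
  10^(62.2/10) = 1659586.9074
Difference: 912010839.3559 - 1659586.9074 = 910351252.4485
L_source = 10 * log10(910351252.4485) = 89.59

89.59 dB


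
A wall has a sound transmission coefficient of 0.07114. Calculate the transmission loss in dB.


Given values:
  tau = 0.07114
Formula: TL = 10 * log10(1 / tau)
Compute 1 / tau = 1 / 0.07114 = 14.0568
Compute log10(14.0568) = 1.147886
TL = 10 * 1.147886 = 11.48

11.48 dB


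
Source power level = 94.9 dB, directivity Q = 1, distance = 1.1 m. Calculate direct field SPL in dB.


Given values:
  Lw = 94.9 dB, Q = 1, r = 1.1 m
Formula: SPL = Lw + 10 * log10(Q / (4 * pi * r^2))
Compute 4 * pi * r^2 = 4 * pi * 1.1^2 = 15.2053
Compute Q / denom = 1 / 15.2053 = 0.06576654
Compute 10 * log10(0.06576654) = -11.82
SPL = 94.9 + (-11.82) = 83.08

83.08 dB


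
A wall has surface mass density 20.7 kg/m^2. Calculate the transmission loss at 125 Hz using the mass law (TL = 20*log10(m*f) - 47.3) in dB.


Given values:
  m = 20.7 kg/m^2, f = 125 Hz
Formula: TL = 20 * log10(m * f) - 47.3
Compute m * f = 20.7 * 125 = 2587.5
Compute log10(2587.5) = 3.41288
Compute 20 * 3.41288 = 68.2576
TL = 68.2576 - 47.3 = 20.96

20.96 dB


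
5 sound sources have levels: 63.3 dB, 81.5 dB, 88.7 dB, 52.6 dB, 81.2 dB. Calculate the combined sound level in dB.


Formula: L_total = 10 * log10( sum(10^(Li/10)) )
  Source 1: 10^(63.3/10) = 2137962.0895
  Source 2: 10^(81.5/10) = 141253754.4623
  Source 3: 10^(88.7/10) = 741310241.3009
  Source 4: 10^(52.6/10) = 181970.0859
  Source 5: 10^(81.2/10) = 131825673.8556
Sum of linear values = 1016709601.7942
L_total = 10 * log10(1016709601.7942) = 90.07

90.07 dB


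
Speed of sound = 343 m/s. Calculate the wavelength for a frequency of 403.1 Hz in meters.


Given values:
  c = 343 m/s, f = 403.1 Hz
Formula: lambda = c / f
lambda = 343 / 403.1
lambda = 0.8509

0.8509 m


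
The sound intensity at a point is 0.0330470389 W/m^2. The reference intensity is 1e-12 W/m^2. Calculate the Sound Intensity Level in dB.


Given values:
  I = 0.0330470389 W/m^2
  I_ref = 1e-12 W/m^2
Formula: SIL = 10 * log10(I / I_ref)
Compute ratio: I / I_ref = 33047038900
Compute log10: log10(33047038900) = 10.519133
Multiply: SIL = 10 * 10.519133 = 105.19

105.19 dB


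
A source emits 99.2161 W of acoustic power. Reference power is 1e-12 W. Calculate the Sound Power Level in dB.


Given values:
  W = 99.2161 W
  W_ref = 1e-12 W
Formula: SWL = 10 * log10(W / W_ref)
Compute ratio: W / W_ref = 99216100000000
Compute log10: log10(99216100000000) = 13.996582
Multiply: SWL = 10 * 13.996582 = 139.97

139.97 dB


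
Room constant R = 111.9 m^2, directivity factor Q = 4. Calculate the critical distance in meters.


Given values:
  R = 111.9 m^2, Q = 4
Formula: d_c = 0.141 * sqrt(Q * R)
Compute Q * R = 4 * 111.9 = 447.6
Compute sqrt(447.6) = 21.1566
d_c = 0.141 * 21.1566 = 2.983

2.983 m


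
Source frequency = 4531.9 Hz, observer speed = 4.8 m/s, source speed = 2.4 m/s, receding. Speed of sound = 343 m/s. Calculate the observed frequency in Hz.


Given values:
  f_s = 4531.9 Hz, v_o = 4.8 m/s, v_s = 2.4 m/s
  Direction: receding
Formula: f_o = f_s * (c - v_o) / (c + v_s)
Numerator: c - v_o = 343 - 4.8 = 338.2
Denominator: c + v_s = 343 + 2.4 = 345.4
f_o = 4531.9 * 338.2 / 345.4 = 4437.43

4437.43 Hz


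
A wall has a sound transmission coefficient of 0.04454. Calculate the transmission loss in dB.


Given values:
  tau = 0.04454
Formula: TL = 10 * log10(1 / tau)
Compute 1 / tau = 1 / 0.04454 = 22.4517
Compute log10(22.4517) = 1.351249
TL = 10 * 1.351249 = 13.51

13.51 dB


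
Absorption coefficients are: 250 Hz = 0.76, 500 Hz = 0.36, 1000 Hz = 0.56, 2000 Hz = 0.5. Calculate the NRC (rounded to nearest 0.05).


Given values:
  a_250 = 0.76, a_500 = 0.36
  a_1000 = 0.56, a_2000 = 0.5
Formula: NRC = (a250 + a500 + a1000 + a2000) / 4
Sum = 0.76 + 0.36 + 0.56 + 0.5 = 2.18
NRC = 2.18 / 4 = 0.545
Rounded to nearest 0.05: 0.55

0.55


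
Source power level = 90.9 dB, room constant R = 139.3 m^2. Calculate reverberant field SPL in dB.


Given values:
  Lw = 90.9 dB, R = 139.3 m^2
Formula: SPL = Lw + 10 * log10(4 / R)
Compute 4 / R = 4 / 139.3 = 0.028715
Compute 10 * log10(0.028715) = -15.4189
SPL = 90.9 + (-15.4189) = 75.48

75.48 dB


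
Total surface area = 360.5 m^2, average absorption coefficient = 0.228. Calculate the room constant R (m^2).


Given values:
  S = 360.5 m^2, alpha = 0.228
Formula: R = S * alpha / (1 - alpha)
Numerator: 360.5 * 0.228 = 82.194
Denominator: 1 - 0.228 = 0.772
R = 82.194 / 0.772 = 106.47

106.47 m^2


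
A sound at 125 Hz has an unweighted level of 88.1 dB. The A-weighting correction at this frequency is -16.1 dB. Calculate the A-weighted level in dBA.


Given values:
  SPL = 88.1 dB
  A-weighting at 125 Hz = -16.1 dB
Formula: L_A = SPL + A_weight
L_A = 88.1 + (-16.1)
L_A = 72.0

72.0 dBA


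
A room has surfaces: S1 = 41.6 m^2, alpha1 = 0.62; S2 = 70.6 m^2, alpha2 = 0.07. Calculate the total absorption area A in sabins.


Given surfaces:
  Surface 1: 41.6 * 0.62 = 25.792
  Surface 2: 70.6 * 0.07 = 4.942
Formula: A = sum(Si * alpha_i)
A = 25.792 + 4.942
A = 30.73

30.73 sabins


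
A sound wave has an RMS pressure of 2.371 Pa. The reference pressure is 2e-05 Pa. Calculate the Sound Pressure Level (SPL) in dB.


Given values:
  p = 2.371 Pa
  p_ref = 2e-05 Pa
Formula: SPL = 20 * log10(p / p_ref)
Compute ratio: p / p_ref = 2.371 / 2e-05 = 118550
Compute log10: log10(118550) = 5.073902
Multiply: SPL = 20 * 5.073902 = 101.48

101.48 dB


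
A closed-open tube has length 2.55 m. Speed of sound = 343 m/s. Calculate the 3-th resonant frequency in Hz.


Given values:
  Tube type: closed-open, L = 2.55 m, c = 343 m/s, n = 3
Formula: f_n = (2n - 1) * c / (4 * L)
Compute 2n - 1 = 2*3 - 1 = 5
Compute 4 * L = 4 * 2.55 = 10.2
f = 5 * 343 / 10.2
f = 168.14

168.14 Hz


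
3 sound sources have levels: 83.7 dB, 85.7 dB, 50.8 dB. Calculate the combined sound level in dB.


Formula: L_total = 10 * log10( sum(10^(Li/10)) )
  Source 1: 10^(83.7/10) = 234422881.532
  Source 2: 10^(85.7/10) = 371535229.0972
  Source 3: 10^(50.8/10) = 120226.4435
Sum of linear values = 606078337.0727
L_total = 10 * log10(606078337.0727) = 87.83

87.83 dB


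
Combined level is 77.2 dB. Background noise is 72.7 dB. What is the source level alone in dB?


Given values:
  L_total = 77.2 dB, L_bg = 72.7 dB
Formula: L_source = 10 * log10(10^(L_total/10) - 10^(L_bg/10))
Convert to linear:
  10^(77.2/10) = 52480746.025
  10^(72.7/10) = 18620871.3666
Difference: 52480746.025 - 18620871.3666 = 33859874.6584
L_source = 10 * log10(33859874.6584) = 75.3

75.3 dB


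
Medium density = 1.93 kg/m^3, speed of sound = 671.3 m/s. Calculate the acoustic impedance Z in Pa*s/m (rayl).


Given values:
  rho = 1.93 kg/m^3
  c = 671.3 m/s
Formula: Z = rho * c
Z = 1.93 * 671.3
Z = 1295.61

1295.61 rayl


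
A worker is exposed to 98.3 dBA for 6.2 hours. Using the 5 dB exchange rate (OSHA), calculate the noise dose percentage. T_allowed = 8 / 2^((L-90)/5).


Given values:
  L = 98.3 dBA, T = 6.2 hours
Formula: T_allowed = 8 / 2^((L - 90) / 5)
Compute exponent: (98.3 - 90) / 5 = 1.66
Compute 2^(1.66) = 3.160165
T_allowed = 8 / 3.160165 = 2.531513 hours
Dose = (T / T_allowed) * 100
Dose = (6.2 / 2.531513) * 100 = 244.91

244.91 %


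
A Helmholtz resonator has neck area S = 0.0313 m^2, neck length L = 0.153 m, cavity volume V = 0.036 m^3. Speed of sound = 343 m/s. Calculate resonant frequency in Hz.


Given values:
  S = 0.0313 m^2, L = 0.153 m, V = 0.036 m^3, c = 343 m/s
Formula: f = (c / (2*pi)) * sqrt(S / (V * L))
Compute V * L = 0.036 * 0.153 = 0.005508
Compute S / (V * L) = 0.0313 / 0.005508 = 5.6826
Compute sqrt(5.6826) = 2.38382
Compute c / (2*pi) = 343 / 6.283185 = 54.590148
f = 54.590148 * 2.38382 = 130.13

130.13 Hz


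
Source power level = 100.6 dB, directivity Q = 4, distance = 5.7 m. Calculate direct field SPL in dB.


Given values:
  Lw = 100.6 dB, Q = 4, r = 5.7 m
Formula: SPL = Lw + 10 * log10(Q / (4 * pi * r^2))
Compute 4 * pi * r^2 = 4 * pi * 5.7^2 = 408.2814
Compute Q / denom = 4 / 408.2814 = 0.00979716
Compute 10 * log10(0.00979716) = -20.089
SPL = 100.6 + (-20.089) = 80.51

80.51 dB


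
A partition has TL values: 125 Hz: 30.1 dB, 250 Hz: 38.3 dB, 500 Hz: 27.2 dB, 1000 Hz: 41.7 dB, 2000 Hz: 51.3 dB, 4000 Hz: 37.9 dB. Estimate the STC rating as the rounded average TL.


Given TL values at each frequency:
  125 Hz: 30.1 dB
  250 Hz: 38.3 dB
  500 Hz: 27.2 dB
  1000 Hz: 41.7 dB
  2000 Hz: 51.3 dB
  4000 Hz: 37.9 dB
Formula: STC ~ round(average of TL values)
Sum = 30.1 + 38.3 + 27.2 + 41.7 + 51.3 + 37.9 = 226.5
Average = 226.5 / 6 = 37.75
Rounded: 38

38


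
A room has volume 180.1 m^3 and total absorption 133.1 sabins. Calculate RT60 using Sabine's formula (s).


Given values:
  V = 180.1 m^3
  A = 133.1 sabins
Formula: RT60 = 0.161 * V / A
Numerator: 0.161 * 180.1 = 28.9961
RT60 = 28.9961 / 133.1 = 0.218

0.218 s


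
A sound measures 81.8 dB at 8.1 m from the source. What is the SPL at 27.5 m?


Given values:
  SPL1 = 81.8 dB, r1 = 8.1 m, r2 = 27.5 m
Formula: SPL2 = SPL1 - 20 * log10(r2 / r1)
Compute ratio: r2 / r1 = 27.5 / 8.1 = 3.3951
Compute log10: log10(3.3951) = 0.530853
Compute drop: 20 * 0.530853 = 10.6171
SPL2 = 81.8 - 10.6171 = 71.18

71.18 dB


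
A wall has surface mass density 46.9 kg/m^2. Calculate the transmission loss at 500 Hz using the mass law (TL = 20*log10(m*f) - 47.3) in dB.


Given values:
  m = 46.9 kg/m^2, f = 500 Hz
Formula: TL = 20 * log10(m * f) - 47.3
Compute m * f = 46.9 * 500 = 23450.0
Compute log10(23450.0) = 4.370143
Compute 20 * 4.370143 = 87.4029
TL = 87.4029 - 47.3 = 40.1

40.1 dB


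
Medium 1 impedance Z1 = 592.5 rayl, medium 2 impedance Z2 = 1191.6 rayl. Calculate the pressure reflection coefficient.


Given values:
  Z1 = 592.5 rayl, Z2 = 1191.6 rayl
Formula: R = (Z2 - Z1) / (Z2 + Z1)
Numerator: Z2 - Z1 = 1191.6 - 592.5 = 599.1
Denominator: Z2 + Z1 = 1191.6 + 592.5 = 1784.1
R = 599.1 / 1784.1 = 0.3358

0.3358


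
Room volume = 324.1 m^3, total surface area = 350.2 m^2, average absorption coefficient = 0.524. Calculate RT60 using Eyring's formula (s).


Given values:
  V = 324.1 m^3, S = 350.2 m^2, alpha = 0.524
Formula: RT60 = 0.161 * V / (-S * ln(1 - alpha))
Compute ln(1 - 0.524) = ln(0.476) = -0.742337
Denominator: -350.2 * -0.742337 = 259.9664
Numerator: 0.161 * 324.1 = 52.1801
RT60 = 52.1801 / 259.9664 = 0.201

0.201 s


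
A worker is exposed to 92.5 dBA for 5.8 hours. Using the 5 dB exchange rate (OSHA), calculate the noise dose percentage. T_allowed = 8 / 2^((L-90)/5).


Given values:
  L = 92.5 dBA, T = 5.8 hours
Formula: T_allowed = 8 / 2^((L - 90) / 5)
Compute exponent: (92.5 - 90) / 5 = 0.5
Compute 2^(0.5) = 1.414214
T_allowed = 8 / 1.414214 = 5.656852 hours
Dose = (T / T_allowed) * 100
Dose = (5.8 / 5.656852) * 100 = 102.53

102.53 %


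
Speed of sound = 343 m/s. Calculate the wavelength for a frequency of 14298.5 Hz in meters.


Given values:
  c = 343 m/s, f = 14298.5 Hz
Formula: lambda = c / f
lambda = 343 / 14298.5
lambda = 0.024

0.024 m


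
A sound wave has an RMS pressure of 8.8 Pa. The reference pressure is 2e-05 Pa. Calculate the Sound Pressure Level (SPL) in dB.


Given values:
  p = 8.8 Pa
  p_ref = 2e-05 Pa
Formula: SPL = 20 * log10(p / p_ref)
Compute ratio: p / p_ref = 8.8 / 2e-05 = 440000
Compute log10: log10(440000) = 5.643453
Multiply: SPL = 20 * 5.643453 = 112.87

112.87 dB


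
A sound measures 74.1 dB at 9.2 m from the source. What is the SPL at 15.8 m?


Given values:
  SPL1 = 74.1 dB, r1 = 9.2 m, r2 = 15.8 m
Formula: SPL2 = SPL1 - 20 * log10(r2 / r1)
Compute ratio: r2 / r1 = 15.8 / 9.2 = 1.7174
Compute log10: log10(1.7174) = 0.234871
Compute drop: 20 * 0.234871 = 4.6974
SPL2 = 74.1 - 4.6974 = 69.4

69.4 dB


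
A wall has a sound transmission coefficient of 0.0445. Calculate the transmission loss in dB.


Given values:
  tau = 0.0445
Formula: TL = 10 * log10(1 / tau)
Compute 1 / tau = 1 / 0.0445 = 22.4719
Compute log10(22.4719) = 1.35164
TL = 10 * 1.35164 = 13.52

13.52 dB


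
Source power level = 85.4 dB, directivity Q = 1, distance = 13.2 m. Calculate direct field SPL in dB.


Given values:
  Lw = 85.4 dB, Q = 1, r = 13.2 m
Formula: SPL = Lw + 10 * log10(Q / (4 * pi * r^2))
Compute 4 * pi * r^2 = 4 * pi * 13.2^2 = 2189.5644
Compute Q / denom = 1 / 2189.5644 = 0.00045671
Compute 10 * log10(0.00045671) = -33.4036
SPL = 85.4 + (-33.4036) = 52.0

52.0 dB


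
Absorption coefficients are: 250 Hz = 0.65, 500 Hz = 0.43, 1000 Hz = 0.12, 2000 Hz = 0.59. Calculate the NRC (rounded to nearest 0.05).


Given values:
  a_250 = 0.65, a_500 = 0.43
  a_1000 = 0.12, a_2000 = 0.59
Formula: NRC = (a250 + a500 + a1000 + a2000) / 4
Sum = 0.65 + 0.43 + 0.12 + 0.59 = 1.79
NRC = 1.79 / 4 = 0.4475
Rounded to nearest 0.05: 0.45

0.45


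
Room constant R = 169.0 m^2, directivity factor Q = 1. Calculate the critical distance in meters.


Given values:
  R = 169.0 m^2, Q = 1
Formula: d_c = 0.141 * sqrt(Q * R)
Compute Q * R = 1 * 169.0 = 169.0
Compute sqrt(169.0) = 13.0
d_c = 0.141 * 13.0 = 1.833

1.833 m


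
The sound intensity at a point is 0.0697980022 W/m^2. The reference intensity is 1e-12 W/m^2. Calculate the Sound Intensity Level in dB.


Given values:
  I = 0.0697980022 W/m^2
  I_ref = 1e-12 W/m^2
Formula: SIL = 10 * log10(I / I_ref)
Compute ratio: I / I_ref = 69798002200
Compute log10: log10(69798002200) = 10.843843
Multiply: SIL = 10 * 10.843843 = 108.44

108.44 dB


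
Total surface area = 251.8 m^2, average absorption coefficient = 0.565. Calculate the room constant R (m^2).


Given values:
  S = 251.8 m^2, alpha = 0.565
Formula: R = S * alpha / (1 - alpha)
Numerator: 251.8 * 0.565 = 142.267
Denominator: 1 - 0.565 = 0.435
R = 142.267 / 0.435 = 327.05

327.05 m^2


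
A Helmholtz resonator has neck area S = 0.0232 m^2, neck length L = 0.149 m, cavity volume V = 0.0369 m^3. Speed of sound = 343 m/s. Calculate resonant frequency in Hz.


Given values:
  S = 0.0232 m^2, L = 0.149 m, V = 0.0369 m^3, c = 343 m/s
Formula: f = (c / (2*pi)) * sqrt(S / (V * L))
Compute V * L = 0.0369 * 0.149 = 0.0054981
Compute S / (V * L) = 0.0232 / 0.0054981 = 4.2196
Compute sqrt(4.2196) = 2.054166
Compute c / (2*pi) = 343 / 6.283185 = 54.590148
f = 54.590148 * 2.054166 = 112.14

112.14 Hz


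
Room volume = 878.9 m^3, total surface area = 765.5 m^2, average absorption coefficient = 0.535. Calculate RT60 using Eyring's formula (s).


Given values:
  V = 878.9 m^3, S = 765.5 m^2, alpha = 0.535
Formula: RT60 = 0.161 * V / (-S * ln(1 - alpha))
Compute ln(1 - 0.535) = ln(0.465) = -0.765718
Denominator: -765.5 * -0.765718 = 586.1571
Numerator: 0.161 * 878.9 = 141.5029
RT60 = 141.5029 / 586.1571 = 0.241

0.241 s


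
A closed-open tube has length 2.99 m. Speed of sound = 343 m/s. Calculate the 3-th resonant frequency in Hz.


Given values:
  Tube type: closed-open, L = 2.99 m, c = 343 m/s, n = 3
Formula: f_n = (2n - 1) * c / (4 * L)
Compute 2n - 1 = 2*3 - 1 = 5
Compute 4 * L = 4 * 2.99 = 11.96
f = 5 * 343 / 11.96
f = 143.39

143.39 Hz


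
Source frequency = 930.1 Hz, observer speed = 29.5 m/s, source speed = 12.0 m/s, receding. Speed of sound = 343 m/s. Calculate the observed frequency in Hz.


Given values:
  f_s = 930.1 Hz, v_o = 29.5 m/s, v_s = 12.0 m/s
  Direction: receding
Formula: f_o = f_s * (c - v_o) / (c + v_s)
Numerator: c - v_o = 343 - 29.5 = 313.5
Denominator: c + v_s = 343 + 12.0 = 355.0
f_o = 930.1 * 313.5 / 355.0 = 821.37

821.37 Hz


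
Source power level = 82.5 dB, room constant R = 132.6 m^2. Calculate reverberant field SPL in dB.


Given values:
  Lw = 82.5 dB, R = 132.6 m^2
Formula: SPL = Lw + 10 * log10(4 / R)
Compute 4 / R = 4 / 132.6 = 0.030166
Compute 10 * log10(0.030166) = -15.2048
SPL = 82.5 + (-15.2048) = 67.3

67.3 dB


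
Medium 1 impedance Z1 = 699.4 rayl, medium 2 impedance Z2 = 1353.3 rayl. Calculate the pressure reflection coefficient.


Given values:
  Z1 = 699.4 rayl, Z2 = 1353.3 rayl
Formula: R = (Z2 - Z1) / (Z2 + Z1)
Numerator: Z2 - Z1 = 1353.3 - 699.4 = 653.9
Denominator: Z2 + Z1 = 1353.3 + 699.4 = 2052.7
R = 653.9 / 2052.7 = 0.3186

0.3186


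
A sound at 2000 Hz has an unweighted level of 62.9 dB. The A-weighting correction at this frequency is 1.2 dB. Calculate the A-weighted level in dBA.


Given values:
  SPL = 62.9 dB
  A-weighting at 2000 Hz = 1.2 dB
Formula: L_A = SPL + A_weight
L_A = 62.9 + (1.2)
L_A = 64.1

64.1 dBA


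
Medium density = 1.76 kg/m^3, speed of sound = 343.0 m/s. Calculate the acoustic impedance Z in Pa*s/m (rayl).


Given values:
  rho = 1.76 kg/m^3
  c = 343.0 m/s
Formula: Z = rho * c
Z = 1.76 * 343.0
Z = 603.68

603.68 rayl


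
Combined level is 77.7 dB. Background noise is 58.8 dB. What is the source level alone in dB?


Given values:
  L_total = 77.7 dB, L_bg = 58.8 dB
Formula: L_source = 10 * log10(10^(L_total/10) - 10^(L_bg/10))
Convert to linear:
  10^(77.7/10) = 58884365.5356
  10^(58.8/10) = 758577.575
Difference: 58884365.5356 - 758577.575 = 58125787.9606
L_source = 10 * log10(58125787.9606) = 77.64

77.64 dB


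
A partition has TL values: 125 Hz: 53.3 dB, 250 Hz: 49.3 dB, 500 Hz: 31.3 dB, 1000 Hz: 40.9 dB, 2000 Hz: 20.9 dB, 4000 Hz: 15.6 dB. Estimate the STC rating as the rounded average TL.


Given TL values at each frequency:
  125 Hz: 53.3 dB
  250 Hz: 49.3 dB
  500 Hz: 31.3 dB
  1000 Hz: 40.9 dB
  2000 Hz: 20.9 dB
  4000 Hz: 15.6 dB
Formula: STC ~ round(average of TL values)
Sum = 53.3 + 49.3 + 31.3 + 40.9 + 20.9 + 15.6 = 211.3
Average = 211.3 / 6 = 35.22
Rounded: 35

35


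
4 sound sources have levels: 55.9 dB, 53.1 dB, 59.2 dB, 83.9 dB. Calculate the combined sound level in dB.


Formula: L_total = 10 * log10( sum(10^(Li/10)) )
  Source 1: 10^(55.9/10) = 389045.145
  Source 2: 10^(53.1/10) = 204173.7945
  Source 3: 10^(59.2/10) = 831763.7711
  Source 4: 10^(83.9/10) = 245470891.5685
Sum of linear values = 246895874.2791
L_total = 10 * log10(246895874.2791) = 83.93

83.93 dB


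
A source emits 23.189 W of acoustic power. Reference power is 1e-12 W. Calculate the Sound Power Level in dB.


Given values:
  W = 23.189 W
  W_ref = 1e-12 W
Formula: SWL = 10 * log10(W / W_ref)
Compute ratio: W / W_ref = 23189000000000
Compute log10: log10(23189000000000) = 13.365282
Multiply: SWL = 10 * 13.365282 = 133.65

133.65 dB


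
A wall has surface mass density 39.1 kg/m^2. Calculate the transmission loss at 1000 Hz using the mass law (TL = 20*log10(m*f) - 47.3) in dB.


Given values:
  m = 39.1 kg/m^2, f = 1000 Hz
Formula: TL = 20 * log10(m * f) - 47.3
Compute m * f = 39.1 * 1000 = 39100.0
Compute log10(39100.0) = 4.592177
Compute 20 * 4.592177 = 91.8435
TL = 91.8435 - 47.3 = 44.54

44.54 dB


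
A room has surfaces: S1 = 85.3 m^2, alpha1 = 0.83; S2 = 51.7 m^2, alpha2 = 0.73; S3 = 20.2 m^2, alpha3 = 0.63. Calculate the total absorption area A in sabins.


Given surfaces:
  Surface 1: 85.3 * 0.83 = 70.799
  Surface 2: 51.7 * 0.73 = 37.741
  Surface 3: 20.2 * 0.63 = 12.726
Formula: A = sum(Si * alpha_i)
A = 70.799 + 37.741 + 12.726
A = 121.27

121.27 sabins


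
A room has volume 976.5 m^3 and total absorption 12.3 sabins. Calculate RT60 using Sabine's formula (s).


Given values:
  V = 976.5 m^3
  A = 12.3 sabins
Formula: RT60 = 0.161 * V / A
Numerator: 0.161 * 976.5 = 157.2165
RT60 = 157.2165 / 12.3 = 12.782

12.782 s


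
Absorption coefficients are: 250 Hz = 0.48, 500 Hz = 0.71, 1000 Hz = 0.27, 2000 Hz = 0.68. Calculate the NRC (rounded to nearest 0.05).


Given values:
  a_250 = 0.48, a_500 = 0.71
  a_1000 = 0.27, a_2000 = 0.68
Formula: NRC = (a250 + a500 + a1000 + a2000) / 4
Sum = 0.48 + 0.71 + 0.27 + 0.68 = 2.14
NRC = 2.14 / 4 = 0.535
Rounded to nearest 0.05: 0.55

0.55


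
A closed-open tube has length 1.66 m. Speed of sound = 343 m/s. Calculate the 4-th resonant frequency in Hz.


Given values:
  Tube type: closed-open, L = 1.66 m, c = 343 m/s, n = 4
Formula: f_n = (2n - 1) * c / (4 * L)
Compute 2n - 1 = 2*4 - 1 = 7
Compute 4 * L = 4 * 1.66 = 6.64
f = 7 * 343 / 6.64
f = 361.6

361.6 Hz


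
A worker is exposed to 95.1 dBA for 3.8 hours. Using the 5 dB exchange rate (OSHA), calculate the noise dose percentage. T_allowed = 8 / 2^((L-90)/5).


Given values:
  L = 95.1 dBA, T = 3.8 hours
Formula: T_allowed = 8 / 2^((L - 90) / 5)
Compute exponent: (95.1 - 90) / 5 = 1.02
Compute 2^(1.02) = 2.027919
T_allowed = 8 / 2.027919 = 3.944931 hours
Dose = (T / T_allowed) * 100
Dose = (3.8 / 3.944931) * 100 = 96.33

96.33 %


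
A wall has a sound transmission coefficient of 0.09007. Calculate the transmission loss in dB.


Given values:
  tau = 0.09007
Formula: TL = 10 * log10(1 / tau)
Compute 1 / tau = 1 / 0.09007 = 11.1025
Compute log10(11.1025) = 1.045421
TL = 10 * 1.045421 = 10.45

10.45 dB


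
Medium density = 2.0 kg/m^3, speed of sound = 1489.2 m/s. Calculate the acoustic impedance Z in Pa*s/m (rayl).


Given values:
  rho = 2.0 kg/m^3
  c = 1489.2 m/s
Formula: Z = rho * c
Z = 2.0 * 1489.2
Z = 2978.4

2978.4 rayl


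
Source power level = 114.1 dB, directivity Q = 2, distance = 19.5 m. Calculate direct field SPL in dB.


Given values:
  Lw = 114.1 dB, Q = 2, r = 19.5 m
Formula: SPL = Lw + 10 * log10(Q / (4 * pi * r^2))
Compute 4 * pi * r^2 = 4 * pi * 19.5^2 = 4778.3624
Compute Q / denom = 2 / 4778.3624 = 0.00041855
Compute 10 * log10(0.00041855) = -33.7825
SPL = 114.1 + (-33.7825) = 80.32

80.32 dB


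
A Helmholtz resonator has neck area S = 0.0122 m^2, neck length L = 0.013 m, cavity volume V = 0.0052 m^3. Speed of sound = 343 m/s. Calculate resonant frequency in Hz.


Given values:
  S = 0.0122 m^2, L = 0.013 m, V = 0.0052 m^3, c = 343 m/s
Formula: f = (c / (2*pi)) * sqrt(S / (V * L))
Compute V * L = 0.0052 * 0.013 = 6.76e-05
Compute S / (V * L) = 0.0122 / 6.76e-05 = 180.4734
Compute sqrt(180.4734) = 13.434039
Compute c / (2*pi) = 343 / 6.283185 = 54.590148
f = 54.590148 * 13.434039 = 733.37

733.37 Hz


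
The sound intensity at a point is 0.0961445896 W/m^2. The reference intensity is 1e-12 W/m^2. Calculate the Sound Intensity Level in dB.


Given values:
  I = 0.0961445896 W/m^2
  I_ref = 1e-12 W/m^2
Formula: SIL = 10 * log10(I / I_ref)
Compute ratio: I / I_ref = 96144589600
Compute log10: log10(96144589600) = 10.982925
Multiply: SIL = 10 * 10.982925 = 109.83

109.83 dB


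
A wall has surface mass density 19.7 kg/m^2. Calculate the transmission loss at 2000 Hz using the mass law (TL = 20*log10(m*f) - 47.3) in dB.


Given values:
  m = 19.7 kg/m^2, f = 2000 Hz
Formula: TL = 20 * log10(m * f) - 47.3
Compute m * f = 19.7 * 2000 = 39400.0
Compute log10(39400.0) = 4.595496
Compute 20 * 4.595496 = 91.9099
TL = 91.9099 - 47.3 = 44.61

44.61 dB


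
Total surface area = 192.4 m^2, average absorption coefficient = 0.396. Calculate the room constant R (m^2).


Given values:
  S = 192.4 m^2, alpha = 0.396
Formula: R = S * alpha / (1 - alpha)
Numerator: 192.4 * 0.396 = 76.1904
Denominator: 1 - 0.396 = 0.604
R = 76.1904 / 0.604 = 126.14

126.14 m^2


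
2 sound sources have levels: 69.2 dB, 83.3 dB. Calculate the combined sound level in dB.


Formula: L_total = 10 * log10( sum(10^(Li/10)) )
  Source 1: 10^(69.2/10) = 8317637.711
  Source 2: 10^(83.3/10) = 213796208.9502
Sum of linear values = 222113846.6612
L_total = 10 * log10(222113846.6612) = 83.47

83.47 dB


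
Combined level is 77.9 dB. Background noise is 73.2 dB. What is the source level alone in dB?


Given values:
  L_total = 77.9 dB, L_bg = 73.2 dB
Formula: L_source = 10 * log10(10^(L_total/10) - 10^(L_bg/10))
Convert to linear:
  10^(77.9/10) = 61659500.1861
  10^(73.2/10) = 20892961.3085
Difference: 61659500.1861 - 20892961.3085 = 40766538.8776
L_source = 10 * log10(40766538.8776) = 76.1

76.1 dB


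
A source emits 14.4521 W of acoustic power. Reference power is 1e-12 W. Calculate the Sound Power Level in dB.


Given values:
  W = 14.4521 W
  W_ref = 1e-12 W
Formula: SWL = 10 * log10(W / W_ref)
Compute ratio: W / W_ref = 14452100000000
Compute log10: log10(14452100000000) = 13.159931
Multiply: SWL = 10 * 13.159931 = 131.6

131.6 dB


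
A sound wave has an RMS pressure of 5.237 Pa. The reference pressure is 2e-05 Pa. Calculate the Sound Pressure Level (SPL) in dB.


Given values:
  p = 5.237 Pa
  p_ref = 2e-05 Pa
Formula: SPL = 20 * log10(p / p_ref)
Compute ratio: p / p_ref = 5.237 / 2e-05 = 261850
Compute log10: log10(261850) = 5.418053
Multiply: SPL = 20 * 5.418053 = 108.36

108.36 dB


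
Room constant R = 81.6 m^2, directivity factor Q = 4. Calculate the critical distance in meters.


Given values:
  R = 81.6 m^2, Q = 4
Formula: d_c = 0.141 * sqrt(Q * R)
Compute Q * R = 4 * 81.6 = 326.4
Compute sqrt(326.4) = 18.0665
d_c = 0.141 * 18.0665 = 2.547

2.547 m


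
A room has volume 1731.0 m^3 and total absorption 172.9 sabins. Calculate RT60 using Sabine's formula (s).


Given values:
  V = 1731.0 m^3
  A = 172.9 sabins
Formula: RT60 = 0.161 * V / A
Numerator: 0.161 * 1731.0 = 278.691
RT60 = 278.691 / 172.9 = 1.612

1.612 s


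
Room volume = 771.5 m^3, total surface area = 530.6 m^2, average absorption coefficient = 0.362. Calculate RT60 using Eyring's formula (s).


Given values:
  V = 771.5 m^3, S = 530.6 m^2, alpha = 0.362
Formula: RT60 = 0.161 * V / (-S * ln(1 - alpha))
Compute ln(1 - 0.362) = ln(0.638) = -0.449417
Denominator: -530.6 * -0.449417 = 238.4607
Numerator: 0.161 * 771.5 = 124.2115
RT60 = 124.2115 / 238.4607 = 0.521

0.521 s


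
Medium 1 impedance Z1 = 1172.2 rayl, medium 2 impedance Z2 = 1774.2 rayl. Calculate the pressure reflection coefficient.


Given values:
  Z1 = 1172.2 rayl, Z2 = 1774.2 rayl
Formula: R = (Z2 - Z1) / (Z2 + Z1)
Numerator: Z2 - Z1 = 1774.2 - 1172.2 = 602.0
Denominator: Z2 + Z1 = 1774.2 + 1172.2 = 2946.4
R = 602.0 / 2946.4 = 0.2043

0.2043


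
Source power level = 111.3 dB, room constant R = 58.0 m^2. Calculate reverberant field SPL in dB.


Given values:
  Lw = 111.3 dB, R = 58.0 m^2
Formula: SPL = Lw + 10 * log10(4 / R)
Compute 4 / R = 4 / 58.0 = 0.068966
Compute 10 * log10(0.068966) = -11.6136
SPL = 111.3 + (-11.6136) = 99.69

99.69 dB


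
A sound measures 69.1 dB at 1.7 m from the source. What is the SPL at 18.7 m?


Given values:
  SPL1 = 69.1 dB, r1 = 1.7 m, r2 = 18.7 m
Formula: SPL2 = SPL1 - 20 * log10(r2 / r1)
Compute ratio: r2 / r1 = 18.7 / 1.7 = 11.0
Compute log10: log10(11.0) = 1.041393
Compute drop: 20 * 1.041393 = 20.8279
SPL2 = 69.1 - 20.8279 = 48.27

48.27 dB


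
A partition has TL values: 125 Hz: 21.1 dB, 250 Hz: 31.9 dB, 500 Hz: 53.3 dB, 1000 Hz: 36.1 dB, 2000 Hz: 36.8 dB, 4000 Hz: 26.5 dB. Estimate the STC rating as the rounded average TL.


Given TL values at each frequency:
  125 Hz: 21.1 dB
  250 Hz: 31.9 dB
  500 Hz: 53.3 dB
  1000 Hz: 36.1 dB
  2000 Hz: 36.8 dB
  4000 Hz: 26.5 dB
Formula: STC ~ round(average of TL values)
Sum = 21.1 + 31.9 + 53.3 + 36.1 + 36.8 + 26.5 = 205.7
Average = 205.7 / 6 = 34.28
Rounded: 34

34


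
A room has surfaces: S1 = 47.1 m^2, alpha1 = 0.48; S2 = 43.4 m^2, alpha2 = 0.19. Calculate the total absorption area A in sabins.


Given surfaces:
  Surface 1: 47.1 * 0.48 = 22.608
  Surface 2: 43.4 * 0.19 = 8.246
Formula: A = sum(Si * alpha_i)
A = 22.608 + 8.246
A = 30.85

30.85 sabins


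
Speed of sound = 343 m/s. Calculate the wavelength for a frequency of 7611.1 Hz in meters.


Given values:
  c = 343 m/s, f = 7611.1 Hz
Formula: lambda = c / f
lambda = 343 / 7611.1
lambda = 0.0451

0.0451 m


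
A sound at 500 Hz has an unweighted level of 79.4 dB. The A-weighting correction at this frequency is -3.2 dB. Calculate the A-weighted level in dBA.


Given values:
  SPL = 79.4 dB
  A-weighting at 500 Hz = -3.2 dB
Formula: L_A = SPL + A_weight
L_A = 79.4 + (-3.2)
L_A = 76.2

76.2 dBA


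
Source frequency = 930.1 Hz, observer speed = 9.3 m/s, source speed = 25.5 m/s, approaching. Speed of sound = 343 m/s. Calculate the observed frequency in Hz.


Given values:
  f_s = 930.1 Hz, v_o = 9.3 m/s, v_s = 25.5 m/s
  Direction: approaching
Formula: f_o = f_s * (c + v_o) / (c - v_s)
Numerator: c + v_o = 343 + 9.3 = 352.3
Denominator: c - v_s = 343 - 25.5 = 317.5
f_o = 930.1 * 352.3 / 317.5 = 1032.04

1032.04 Hz


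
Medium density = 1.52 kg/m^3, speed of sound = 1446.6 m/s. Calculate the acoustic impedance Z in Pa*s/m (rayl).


Given values:
  rho = 1.52 kg/m^3
  c = 1446.6 m/s
Formula: Z = rho * c
Z = 1.52 * 1446.6
Z = 2198.83

2198.83 rayl


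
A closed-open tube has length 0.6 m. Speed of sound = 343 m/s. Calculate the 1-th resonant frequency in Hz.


Given values:
  Tube type: closed-open, L = 0.6 m, c = 343 m/s, n = 1
Formula: f_n = (2n - 1) * c / (4 * L)
Compute 2n - 1 = 2*1 - 1 = 1
Compute 4 * L = 4 * 0.6 = 2.4
f = 1 * 343 / 2.4
f = 142.92

142.92 Hz


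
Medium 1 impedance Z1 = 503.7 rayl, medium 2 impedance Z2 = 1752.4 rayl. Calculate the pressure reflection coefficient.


Given values:
  Z1 = 503.7 rayl, Z2 = 1752.4 rayl
Formula: R = (Z2 - Z1) / (Z2 + Z1)
Numerator: Z2 - Z1 = 1752.4 - 503.7 = 1248.7
Denominator: Z2 + Z1 = 1752.4 + 503.7 = 2256.1
R = 1248.7 / 2256.1 = 0.5535

0.5535


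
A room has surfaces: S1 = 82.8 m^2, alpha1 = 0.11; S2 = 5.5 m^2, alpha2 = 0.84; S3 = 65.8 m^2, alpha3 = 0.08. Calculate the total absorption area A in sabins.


Given surfaces:
  Surface 1: 82.8 * 0.11 = 9.108
  Surface 2: 5.5 * 0.84 = 4.62
  Surface 3: 65.8 * 0.08 = 5.264
Formula: A = sum(Si * alpha_i)
A = 9.108 + 4.62 + 5.264
A = 18.99

18.99 sabins


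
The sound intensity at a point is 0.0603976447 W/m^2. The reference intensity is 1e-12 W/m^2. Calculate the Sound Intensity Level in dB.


Given values:
  I = 0.0603976447 W/m^2
  I_ref = 1e-12 W/m^2
Formula: SIL = 10 * log10(I / I_ref)
Compute ratio: I / I_ref = 60397644700
Compute log10: log10(60397644700) = 10.78102
Multiply: SIL = 10 * 10.78102 = 107.81

107.81 dB


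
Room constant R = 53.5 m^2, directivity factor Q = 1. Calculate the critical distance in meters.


Given values:
  R = 53.5 m^2, Q = 1
Formula: d_c = 0.141 * sqrt(Q * R)
Compute Q * R = 1 * 53.5 = 53.5
Compute sqrt(53.5) = 7.3144
d_c = 0.141 * 7.3144 = 1.031

1.031 m


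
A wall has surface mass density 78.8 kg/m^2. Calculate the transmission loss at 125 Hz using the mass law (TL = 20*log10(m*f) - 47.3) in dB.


Given values:
  m = 78.8 kg/m^2, f = 125 Hz
Formula: TL = 20 * log10(m * f) - 47.3
Compute m * f = 78.8 * 125 = 9850.0
Compute log10(9850.0) = 3.993436
Compute 20 * 3.993436 = 79.8687
TL = 79.8687 - 47.3 = 32.57

32.57 dB


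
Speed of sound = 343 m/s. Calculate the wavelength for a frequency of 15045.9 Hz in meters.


Given values:
  c = 343 m/s, f = 15045.9 Hz
Formula: lambda = c / f
lambda = 343 / 15045.9
lambda = 0.0228

0.0228 m


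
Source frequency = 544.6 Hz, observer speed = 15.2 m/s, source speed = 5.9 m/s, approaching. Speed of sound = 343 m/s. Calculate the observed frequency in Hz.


Given values:
  f_s = 544.6 Hz, v_o = 15.2 m/s, v_s = 5.9 m/s
  Direction: approaching
Formula: f_o = f_s * (c + v_o) / (c - v_s)
Numerator: c + v_o = 343 + 15.2 = 358.2
Denominator: c - v_s = 343 - 5.9 = 337.1
f_o = 544.6 * 358.2 / 337.1 = 578.69

578.69 Hz


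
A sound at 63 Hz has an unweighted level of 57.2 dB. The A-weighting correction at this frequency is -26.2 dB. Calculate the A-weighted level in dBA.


Given values:
  SPL = 57.2 dB
  A-weighting at 63 Hz = -26.2 dB
Formula: L_A = SPL + A_weight
L_A = 57.2 + (-26.2)
L_A = 31.0

31.0 dBA


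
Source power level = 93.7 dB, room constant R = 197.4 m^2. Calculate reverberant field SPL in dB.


Given values:
  Lw = 93.7 dB, R = 197.4 m^2
Formula: SPL = Lw + 10 * log10(4 / R)
Compute 4 / R = 4 / 197.4 = 0.020263
Compute 10 * log10(0.020263) = -16.933
SPL = 93.7 + (-16.933) = 76.77

76.77 dB


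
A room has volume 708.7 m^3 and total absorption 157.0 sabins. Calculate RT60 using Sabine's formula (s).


Given values:
  V = 708.7 m^3
  A = 157.0 sabins
Formula: RT60 = 0.161 * V / A
Numerator: 0.161 * 708.7 = 114.1007
RT60 = 114.1007 / 157.0 = 0.727

0.727 s


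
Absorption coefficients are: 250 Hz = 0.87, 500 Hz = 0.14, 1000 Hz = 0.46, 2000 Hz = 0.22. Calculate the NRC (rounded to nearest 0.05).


Given values:
  a_250 = 0.87, a_500 = 0.14
  a_1000 = 0.46, a_2000 = 0.22
Formula: NRC = (a250 + a500 + a1000 + a2000) / 4
Sum = 0.87 + 0.14 + 0.46 + 0.22 = 1.69
NRC = 1.69 / 4 = 0.4225
Rounded to nearest 0.05: 0.4

0.4


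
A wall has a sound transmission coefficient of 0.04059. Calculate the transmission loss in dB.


Given values:
  tau = 0.04059
Formula: TL = 10 * log10(1 / tau)
Compute 1 / tau = 1 / 0.04059 = 24.6366
Compute log10(24.6366) = 1.391581
TL = 10 * 1.391581 = 13.92

13.92 dB


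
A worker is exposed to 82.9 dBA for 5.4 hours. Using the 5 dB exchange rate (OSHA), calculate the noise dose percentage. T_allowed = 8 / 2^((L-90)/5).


Given values:
  L = 82.9 dBA, T = 5.4 hours
Formula: T_allowed = 8 / 2^((L - 90) / 5)
Compute exponent: (82.9 - 90) / 5 = -1.42
Compute 2^(-1.42) = 0.373712
T_allowed = 8 / 0.373712 = 21.406859 hours
Dose = (T / T_allowed) * 100
Dose = (5.4 / 21.406859) * 100 = 25.23

25.23 %


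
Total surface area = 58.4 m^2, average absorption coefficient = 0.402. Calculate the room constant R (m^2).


Given values:
  S = 58.4 m^2, alpha = 0.402
Formula: R = S * alpha / (1 - alpha)
Numerator: 58.4 * 0.402 = 23.4768
Denominator: 1 - 0.402 = 0.598
R = 23.4768 / 0.598 = 39.26

39.26 m^2


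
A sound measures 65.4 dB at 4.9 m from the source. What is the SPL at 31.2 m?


Given values:
  SPL1 = 65.4 dB, r1 = 4.9 m, r2 = 31.2 m
Formula: SPL2 = SPL1 - 20 * log10(r2 / r1)
Compute ratio: r2 / r1 = 31.2 / 4.9 = 6.3673
Compute log10: log10(6.3673) = 0.803955
Compute drop: 20 * 0.803955 = 16.0791
SPL2 = 65.4 - 16.0791 = 49.32

49.32 dB
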